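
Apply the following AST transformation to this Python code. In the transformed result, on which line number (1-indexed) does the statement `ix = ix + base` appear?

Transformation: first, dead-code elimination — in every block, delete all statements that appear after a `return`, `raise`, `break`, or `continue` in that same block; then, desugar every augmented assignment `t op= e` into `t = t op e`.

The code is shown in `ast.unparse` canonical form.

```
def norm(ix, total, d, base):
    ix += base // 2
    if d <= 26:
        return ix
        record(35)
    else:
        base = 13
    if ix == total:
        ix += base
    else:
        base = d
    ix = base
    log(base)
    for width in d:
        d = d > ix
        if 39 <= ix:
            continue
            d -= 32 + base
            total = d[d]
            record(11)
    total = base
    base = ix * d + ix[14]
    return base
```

8

Transformed code:
def norm(ix, total, d, base):
    ix = ix + base // 2
    if d <= 26:
        return ix
    else:
        base = 13
    if ix == total:
        ix = ix + base
    else:
        base = d
    ix = base
    log(base)
    for width in d:
        d = d > ix
        if 39 <= ix:
            continue
    total = base
    base = ix * d + ix[14]
    return base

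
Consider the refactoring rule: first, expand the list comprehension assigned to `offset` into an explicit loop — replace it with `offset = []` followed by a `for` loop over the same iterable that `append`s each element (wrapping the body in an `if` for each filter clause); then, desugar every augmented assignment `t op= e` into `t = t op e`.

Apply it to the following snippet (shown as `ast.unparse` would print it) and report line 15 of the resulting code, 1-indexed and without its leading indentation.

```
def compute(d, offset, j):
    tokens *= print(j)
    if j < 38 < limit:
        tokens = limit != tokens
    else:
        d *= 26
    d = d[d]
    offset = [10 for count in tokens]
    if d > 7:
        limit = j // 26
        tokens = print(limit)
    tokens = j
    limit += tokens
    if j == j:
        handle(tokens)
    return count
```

limit = limit + tokens

Transformed code:
def compute(d, offset, j):
    tokens = tokens * print(j)
    if j < 38 < limit:
        tokens = limit != tokens
    else:
        d = d * 26
    d = d[d]
    offset = []
    for count in tokens:
        offset.append(10)
    if d > 7:
        limit = j // 26
        tokens = print(limit)
    tokens = j
    limit = limit + tokens
    if j == j:
        handle(tokens)
    return count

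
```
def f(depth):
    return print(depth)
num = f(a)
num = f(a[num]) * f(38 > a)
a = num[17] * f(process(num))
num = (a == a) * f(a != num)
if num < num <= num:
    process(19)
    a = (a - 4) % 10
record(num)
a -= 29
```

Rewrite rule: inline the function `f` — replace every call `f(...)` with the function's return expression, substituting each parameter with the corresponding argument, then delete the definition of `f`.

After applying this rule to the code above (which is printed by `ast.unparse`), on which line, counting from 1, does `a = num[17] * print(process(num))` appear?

Transformed code:
num = print(a)
num = print(a[num]) * print(38 > a)
a = num[17] * print(process(num))
num = (a == a) * print(a != num)
if num < num <= num:
    process(19)
    a = (a - 4) % 10
record(num)
a -= 29

3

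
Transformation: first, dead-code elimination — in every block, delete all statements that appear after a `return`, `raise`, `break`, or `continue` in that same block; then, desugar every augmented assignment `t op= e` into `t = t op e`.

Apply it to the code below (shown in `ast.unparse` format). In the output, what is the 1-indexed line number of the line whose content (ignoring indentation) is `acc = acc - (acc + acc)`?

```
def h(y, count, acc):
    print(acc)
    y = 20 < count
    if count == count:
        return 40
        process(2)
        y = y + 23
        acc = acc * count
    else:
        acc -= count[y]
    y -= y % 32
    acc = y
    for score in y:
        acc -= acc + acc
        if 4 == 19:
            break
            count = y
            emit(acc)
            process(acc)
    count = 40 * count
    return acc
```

Transformed code:
def h(y, count, acc):
    print(acc)
    y = 20 < count
    if count == count:
        return 40
    else:
        acc = acc - count[y]
    y = y - y % 32
    acc = y
    for score in y:
        acc = acc - (acc + acc)
        if 4 == 19:
            break
    count = 40 * count
    return acc

11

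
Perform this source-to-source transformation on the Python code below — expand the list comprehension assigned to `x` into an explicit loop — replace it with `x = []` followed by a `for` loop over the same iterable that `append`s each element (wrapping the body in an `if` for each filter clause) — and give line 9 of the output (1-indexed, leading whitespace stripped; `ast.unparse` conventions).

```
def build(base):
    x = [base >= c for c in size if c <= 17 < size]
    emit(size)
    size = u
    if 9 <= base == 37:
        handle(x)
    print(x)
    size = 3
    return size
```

handle(x)

Transformed code:
def build(base):
    x = []
    for c in size:
        if c <= 17 < size:
            x.append(base >= c)
    emit(size)
    size = u
    if 9 <= base == 37:
        handle(x)
    print(x)
    size = 3
    return size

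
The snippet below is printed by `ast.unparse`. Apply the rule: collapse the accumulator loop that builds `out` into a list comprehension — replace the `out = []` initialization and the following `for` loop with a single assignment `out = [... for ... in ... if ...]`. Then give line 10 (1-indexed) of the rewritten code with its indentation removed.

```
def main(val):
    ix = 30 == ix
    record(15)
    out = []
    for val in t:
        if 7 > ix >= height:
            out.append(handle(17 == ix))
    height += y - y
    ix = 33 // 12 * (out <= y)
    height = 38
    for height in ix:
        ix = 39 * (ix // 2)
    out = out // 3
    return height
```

out = out // 3

Transformed code:
def main(val):
    ix = 30 == ix
    record(15)
    out = [handle(17 == ix) for val in t if 7 > ix >= height]
    height += y - y
    ix = 33 // 12 * (out <= y)
    height = 38
    for height in ix:
        ix = 39 * (ix // 2)
    out = out // 3
    return height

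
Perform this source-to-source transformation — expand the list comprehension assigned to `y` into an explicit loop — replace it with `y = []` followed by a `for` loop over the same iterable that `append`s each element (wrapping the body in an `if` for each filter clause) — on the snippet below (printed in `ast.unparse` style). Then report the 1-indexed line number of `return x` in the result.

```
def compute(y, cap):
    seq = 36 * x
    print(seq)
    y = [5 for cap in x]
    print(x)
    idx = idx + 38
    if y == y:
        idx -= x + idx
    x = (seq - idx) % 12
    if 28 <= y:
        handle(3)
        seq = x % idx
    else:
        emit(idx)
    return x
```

17

Transformed code:
def compute(y, cap):
    seq = 36 * x
    print(seq)
    y = []
    for cap in x:
        y.append(5)
    print(x)
    idx = idx + 38
    if y == y:
        idx -= x + idx
    x = (seq - idx) % 12
    if 28 <= y:
        handle(3)
        seq = x % idx
    else:
        emit(idx)
    return x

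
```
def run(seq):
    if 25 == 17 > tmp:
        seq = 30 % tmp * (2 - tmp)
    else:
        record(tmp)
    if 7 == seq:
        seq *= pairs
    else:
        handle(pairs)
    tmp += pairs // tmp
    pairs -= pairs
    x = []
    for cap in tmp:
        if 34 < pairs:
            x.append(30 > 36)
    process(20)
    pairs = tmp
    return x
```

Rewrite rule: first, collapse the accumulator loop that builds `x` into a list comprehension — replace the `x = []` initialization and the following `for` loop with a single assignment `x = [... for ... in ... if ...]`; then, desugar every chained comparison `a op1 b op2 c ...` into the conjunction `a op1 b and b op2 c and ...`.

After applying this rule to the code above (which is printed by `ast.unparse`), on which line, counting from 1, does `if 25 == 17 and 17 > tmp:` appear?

Transformed code:
def run(seq):
    if 25 == 17 and 17 > tmp:
        seq = 30 % tmp * (2 - tmp)
    else:
        record(tmp)
    if 7 == seq:
        seq *= pairs
    else:
        handle(pairs)
    tmp += pairs // tmp
    pairs -= pairs
    x = [30 > 36 for cap in tmp if 34 < pairs]
    process(20)
    pairs = tmp
    return x

2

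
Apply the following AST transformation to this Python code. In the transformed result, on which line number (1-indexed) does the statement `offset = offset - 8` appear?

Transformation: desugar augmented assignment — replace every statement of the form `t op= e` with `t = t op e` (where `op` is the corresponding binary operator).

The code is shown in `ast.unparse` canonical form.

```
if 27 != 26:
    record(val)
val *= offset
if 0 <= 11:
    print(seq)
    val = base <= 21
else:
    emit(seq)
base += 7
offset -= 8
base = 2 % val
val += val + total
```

10

Transformed code:
if 27 != 26:
    record(val)
val = val * offset
if 0 <= 11:
    print(seq)
    val = base <= 21
else:
    emit(seq)
base = base + 7
offset = offset - 8
base = 2 % val
val = val + (val + total)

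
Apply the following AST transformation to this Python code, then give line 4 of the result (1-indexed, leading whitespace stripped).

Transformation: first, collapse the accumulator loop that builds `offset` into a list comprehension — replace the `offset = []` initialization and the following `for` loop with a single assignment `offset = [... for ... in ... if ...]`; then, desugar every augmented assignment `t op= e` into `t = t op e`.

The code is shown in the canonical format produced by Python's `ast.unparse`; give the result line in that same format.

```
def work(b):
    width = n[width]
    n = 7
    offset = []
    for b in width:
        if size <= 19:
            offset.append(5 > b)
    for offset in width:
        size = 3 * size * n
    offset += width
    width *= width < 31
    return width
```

offset = [5 > b for b in width if size <= 19]

Transformed code:
def work(b):
    width = n[width]
    n = 7
    offset = [5 > b for b in width if size <= 19]
    for offset in width:
        size = 3 * size * n
    offset = offset + width
    width = width * (width < 31)
    return width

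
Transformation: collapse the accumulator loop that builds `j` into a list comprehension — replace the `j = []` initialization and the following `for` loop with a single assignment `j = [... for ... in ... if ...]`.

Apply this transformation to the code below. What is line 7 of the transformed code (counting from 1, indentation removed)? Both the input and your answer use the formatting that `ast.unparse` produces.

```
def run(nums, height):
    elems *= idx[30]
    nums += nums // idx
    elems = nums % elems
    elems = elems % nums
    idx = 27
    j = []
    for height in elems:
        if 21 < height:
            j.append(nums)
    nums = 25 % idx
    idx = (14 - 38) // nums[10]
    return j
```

Transformed code:
def run(nums, height):
    elems *= idx[30]
    nums += nums // idx
    elems = nums % elems
    elems = elems % nums
    idx = 27
    j = [nums for height in elems if 21 < height]
    nums = 25 % idx
    idx = (14 - 38) // nums[10]
    return j

j = [nums for height in elems if 21 < height]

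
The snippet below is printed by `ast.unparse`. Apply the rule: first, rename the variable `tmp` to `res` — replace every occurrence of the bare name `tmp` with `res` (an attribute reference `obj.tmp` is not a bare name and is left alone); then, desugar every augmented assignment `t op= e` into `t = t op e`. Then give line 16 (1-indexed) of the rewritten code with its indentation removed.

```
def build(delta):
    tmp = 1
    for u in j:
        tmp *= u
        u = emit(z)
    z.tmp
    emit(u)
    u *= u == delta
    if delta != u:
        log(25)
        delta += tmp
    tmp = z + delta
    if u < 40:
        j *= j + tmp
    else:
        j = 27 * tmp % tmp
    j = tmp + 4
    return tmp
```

j = 27 * res % res

Transformed code:
def build(delta):
    res = 1
    for u in j:
        res = res * u
        u = emit(z)
    z.tmp
    emit(u)
    u = u * (u == delta)
    if delta != u:
        log(25)
        delta = delta + res
    res = z + delta
    if u < 40:
        j = j * (j + res)
    else:
        j = 27 * res % res
    j = res + 4
    return res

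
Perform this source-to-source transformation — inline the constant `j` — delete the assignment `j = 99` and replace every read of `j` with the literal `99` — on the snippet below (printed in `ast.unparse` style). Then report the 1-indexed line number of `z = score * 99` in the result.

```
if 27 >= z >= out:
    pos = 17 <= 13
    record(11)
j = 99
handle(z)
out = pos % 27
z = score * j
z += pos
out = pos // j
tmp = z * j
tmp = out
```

Transformed code:
if 27 >= z >= out:
    pos = 17 <= 13
    record(11)
handle(z)
out = pos % 27
z = score * 99
z += pos
out = pos // 99
tmp = z * 99
tmp = out

6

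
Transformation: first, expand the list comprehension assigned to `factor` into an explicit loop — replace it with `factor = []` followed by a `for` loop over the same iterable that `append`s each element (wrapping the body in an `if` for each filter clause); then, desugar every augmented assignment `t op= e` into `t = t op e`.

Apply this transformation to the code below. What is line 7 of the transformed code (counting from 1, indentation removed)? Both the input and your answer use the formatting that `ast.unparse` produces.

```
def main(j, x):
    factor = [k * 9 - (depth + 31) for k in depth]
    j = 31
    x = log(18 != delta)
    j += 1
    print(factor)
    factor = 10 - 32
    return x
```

j = j + 1

Transformed code:
def main(j, x):
    factor = []
    for k in depth:
        factor.append(k * 9 - (depth + 31))
    j = 31
    x = log(18 != delta)
    j = j + 1
    print(factor)
    factor = 10 - 32
    return x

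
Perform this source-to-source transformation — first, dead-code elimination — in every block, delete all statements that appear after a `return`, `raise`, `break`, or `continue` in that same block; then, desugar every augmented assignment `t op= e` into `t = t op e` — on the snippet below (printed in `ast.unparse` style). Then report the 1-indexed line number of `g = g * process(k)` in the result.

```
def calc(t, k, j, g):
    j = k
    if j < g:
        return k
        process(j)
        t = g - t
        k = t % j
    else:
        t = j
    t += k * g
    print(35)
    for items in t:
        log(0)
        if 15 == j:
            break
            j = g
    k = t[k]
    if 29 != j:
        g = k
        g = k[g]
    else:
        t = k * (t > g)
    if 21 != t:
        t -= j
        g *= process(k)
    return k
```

Transformed code:
def calc(t, k, j, g):
    j = k
    if j < g:
        return k
    else:
        t = j
    t = t + k * g
    print(35)
    for items in t:
        log(0)
        if 15 == j:
            break
    k = t[k]
    if 29 != j:
        g = k
        g = k[g]
    else:
        t = k * (t > g)
    if 21 != t:
        t = t - j
        g = g * process(k)
    return k

21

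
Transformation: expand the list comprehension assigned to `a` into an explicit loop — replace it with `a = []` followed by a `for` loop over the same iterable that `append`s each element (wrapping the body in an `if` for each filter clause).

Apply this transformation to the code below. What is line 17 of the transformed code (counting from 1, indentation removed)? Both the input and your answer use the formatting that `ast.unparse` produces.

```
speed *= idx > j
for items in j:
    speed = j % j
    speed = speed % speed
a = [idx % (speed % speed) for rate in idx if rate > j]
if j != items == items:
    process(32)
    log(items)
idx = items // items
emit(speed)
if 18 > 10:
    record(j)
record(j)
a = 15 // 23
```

Transformed code:
speed *= idx > j
for items in j:
    speed = j % j
    speed = speed % speed
a = []
for rate in idx:
    if rate > j:
        a.append(idx % (speed % speed))
if j != items == items:
    process(32)
    log(items)
idx = items // items
emit(speed)
if 18 > 10:
    record(j)
record(j)
a = 15 // 23

a = 15 // 23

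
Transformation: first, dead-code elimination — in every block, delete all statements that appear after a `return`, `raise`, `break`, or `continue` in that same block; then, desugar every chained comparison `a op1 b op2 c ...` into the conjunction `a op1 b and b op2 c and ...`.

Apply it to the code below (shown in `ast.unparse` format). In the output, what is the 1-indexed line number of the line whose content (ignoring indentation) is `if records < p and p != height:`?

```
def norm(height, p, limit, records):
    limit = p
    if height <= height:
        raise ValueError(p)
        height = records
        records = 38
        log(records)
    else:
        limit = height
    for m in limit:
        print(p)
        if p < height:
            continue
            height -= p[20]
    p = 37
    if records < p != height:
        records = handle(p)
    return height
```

Transformed code:
def norm(height, p, limit, records):
    limit = p
    if height <= height:
        raise ValueError(p)
    else:
        limit = height
    for m in limit:
        print(p)
        if p < height:
            continue
    p = 37
    if records < p and p != height:
        records = handle(p)
    return height

12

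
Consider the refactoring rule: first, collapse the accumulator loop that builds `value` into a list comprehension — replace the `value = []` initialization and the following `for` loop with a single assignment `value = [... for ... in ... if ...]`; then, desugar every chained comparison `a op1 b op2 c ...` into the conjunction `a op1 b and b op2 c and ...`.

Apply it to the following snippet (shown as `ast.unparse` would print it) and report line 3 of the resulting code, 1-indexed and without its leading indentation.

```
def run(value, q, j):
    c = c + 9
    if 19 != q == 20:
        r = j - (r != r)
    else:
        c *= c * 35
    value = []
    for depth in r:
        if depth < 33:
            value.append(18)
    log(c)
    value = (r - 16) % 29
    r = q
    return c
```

if 19 != q and q == 20:

Transformed code:
def run(value, q, j):
    c = c + 9
    if 19 != q and q == 20:
        r = j - (r != r)
    else:
        c *= c * 35
    value = [18 for depth in r if depth < 33]
    log(c)
    value = (r - 16) % 29
    r = q
    return c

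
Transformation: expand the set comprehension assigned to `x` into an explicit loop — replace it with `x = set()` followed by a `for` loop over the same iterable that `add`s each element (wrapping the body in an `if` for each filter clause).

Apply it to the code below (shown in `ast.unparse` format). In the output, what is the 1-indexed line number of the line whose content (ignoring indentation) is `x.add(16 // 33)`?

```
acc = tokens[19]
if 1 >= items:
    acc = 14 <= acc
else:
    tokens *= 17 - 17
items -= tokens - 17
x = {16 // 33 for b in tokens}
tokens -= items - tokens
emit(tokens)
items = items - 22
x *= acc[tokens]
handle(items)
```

Transformed code:
acc = tokens[19]
if 1 >= items:
    acc = 14 <= acc
else:
    tokens *= 17 - 17
items -= tokens - 17
x = set()
for b in tokens:
    x.add(16 // 33)
tokens -= items - tokens
emit(tokens)
items = items - 22
x *= acc[tokens]
handle(items)

9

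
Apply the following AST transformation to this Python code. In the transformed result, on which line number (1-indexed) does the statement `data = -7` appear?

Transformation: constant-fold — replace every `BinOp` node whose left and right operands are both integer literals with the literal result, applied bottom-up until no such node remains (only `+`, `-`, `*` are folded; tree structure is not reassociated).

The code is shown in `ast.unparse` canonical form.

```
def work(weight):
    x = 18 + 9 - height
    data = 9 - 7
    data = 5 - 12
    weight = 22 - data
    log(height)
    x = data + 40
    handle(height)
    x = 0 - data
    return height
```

4

Transformed code:
def work(weight):
    x = 27 - height
    data = 2
    data = -7
    weight = 22 - data
    log(height)
    x = data + 40
    handle(height)
    x = 0 - data
    return height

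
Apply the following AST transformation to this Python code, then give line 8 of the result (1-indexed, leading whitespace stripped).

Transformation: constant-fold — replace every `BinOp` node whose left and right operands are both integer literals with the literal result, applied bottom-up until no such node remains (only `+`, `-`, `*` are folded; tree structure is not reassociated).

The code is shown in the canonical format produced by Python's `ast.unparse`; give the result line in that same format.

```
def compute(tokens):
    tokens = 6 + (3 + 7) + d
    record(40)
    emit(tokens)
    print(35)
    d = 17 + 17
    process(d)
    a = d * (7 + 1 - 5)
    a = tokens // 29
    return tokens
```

Transformed code:
def compute(tokens):
    tokens = 16 + d
    record(40)
    emit(tokens)
    print(35)
    d = 34
    process(d)
    a = d * 3
    a = tokens // 29
    return tokens

a = d * 3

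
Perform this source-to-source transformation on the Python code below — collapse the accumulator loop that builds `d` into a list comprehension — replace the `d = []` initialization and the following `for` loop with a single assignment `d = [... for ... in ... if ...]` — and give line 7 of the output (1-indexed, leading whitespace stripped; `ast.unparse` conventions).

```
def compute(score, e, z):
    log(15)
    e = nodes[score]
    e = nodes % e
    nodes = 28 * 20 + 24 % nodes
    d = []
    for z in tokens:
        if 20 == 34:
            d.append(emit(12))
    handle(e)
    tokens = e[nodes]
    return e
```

handle(e)

Transformed code:
def compute(score, e, z):
    log(15)
    e = nodes[score]
    e = nodes % e
    nodes = 28 * 20 + 24 % nodes
    d = [emit(12) for z in tokens if 20 == 34]
    handle(e)
    tokens = e[nodes]
    return e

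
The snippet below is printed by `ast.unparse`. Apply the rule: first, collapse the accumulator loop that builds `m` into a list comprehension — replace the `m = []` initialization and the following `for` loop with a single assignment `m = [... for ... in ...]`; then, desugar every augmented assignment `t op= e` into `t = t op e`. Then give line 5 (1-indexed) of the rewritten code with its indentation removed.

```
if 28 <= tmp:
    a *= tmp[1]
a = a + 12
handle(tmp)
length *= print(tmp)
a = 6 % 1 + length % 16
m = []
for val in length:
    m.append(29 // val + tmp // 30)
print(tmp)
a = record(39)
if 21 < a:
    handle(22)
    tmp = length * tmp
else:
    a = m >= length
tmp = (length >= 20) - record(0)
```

length = length * print(tmp)

Transformed code:
if 28 <= tmp:
    a = a * tmp[1]
a = a + 12
handle(tmp)
length = length * print(tmp)
a = 6 % 1 + length % 16
m = [29 // val + tmp // 30 for val in length]
print(tmp)
a = record(39)
if 21 < a:
    handle(22)
    tmp = length * tmp
else:
    a = m >= length
tmp = (length >= 20) - record(0)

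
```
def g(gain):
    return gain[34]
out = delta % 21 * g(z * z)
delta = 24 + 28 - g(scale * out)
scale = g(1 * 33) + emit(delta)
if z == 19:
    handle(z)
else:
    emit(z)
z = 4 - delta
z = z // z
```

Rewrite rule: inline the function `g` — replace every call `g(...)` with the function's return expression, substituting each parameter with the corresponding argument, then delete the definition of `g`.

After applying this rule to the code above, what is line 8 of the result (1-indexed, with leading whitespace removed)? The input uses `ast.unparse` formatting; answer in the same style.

Transformed code:
out = delta % 21 * (z * z)[34]
delta = 24 + 28 - (scale * out)[34]
scale = (1 * 33)[34] + emit(delta)
if z == 19:
    handle(z)
else:
    emit(z)
z = 4 - delta
z = z // z

z = 4 - delta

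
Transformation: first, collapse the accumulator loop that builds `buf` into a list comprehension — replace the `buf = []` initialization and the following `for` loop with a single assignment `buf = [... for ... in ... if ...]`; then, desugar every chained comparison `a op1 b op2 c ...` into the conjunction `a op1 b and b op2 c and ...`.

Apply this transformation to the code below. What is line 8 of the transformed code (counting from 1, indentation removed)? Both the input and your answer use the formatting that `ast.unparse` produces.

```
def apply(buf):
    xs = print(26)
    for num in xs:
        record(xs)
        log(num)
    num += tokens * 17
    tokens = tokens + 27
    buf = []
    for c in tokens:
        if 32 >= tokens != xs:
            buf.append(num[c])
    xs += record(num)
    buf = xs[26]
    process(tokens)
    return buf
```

buf = [num[c] for c in tokens if 32 >= tokens and tokens != xs]

Transformed code:
def apply(buf):
    xs = print(26)
    for num in xs:
        record(xs)
        log(num)
    num += tokens * 17
    tokens = tokens + 27
    buf = [num[c] for c in tokens if 32 >= tokens and tokens != xs]
    xs += record(num)
    buf = xs[26]
    process(tokens)
    return buf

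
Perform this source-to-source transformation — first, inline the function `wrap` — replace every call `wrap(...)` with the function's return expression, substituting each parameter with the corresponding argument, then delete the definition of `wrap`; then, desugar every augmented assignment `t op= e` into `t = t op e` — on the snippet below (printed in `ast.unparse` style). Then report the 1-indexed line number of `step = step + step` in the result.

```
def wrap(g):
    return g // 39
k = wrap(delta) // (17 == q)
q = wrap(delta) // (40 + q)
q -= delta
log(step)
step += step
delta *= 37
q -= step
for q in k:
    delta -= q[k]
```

Transformed code:
k = delta // 39 // (17 == q)
q = delta // 39 // (40 + q)
q = q - delta
log(step)
step = step + step
delta = delta * 37
q = q - step
for q in k:
    delta = delta - q[k]

5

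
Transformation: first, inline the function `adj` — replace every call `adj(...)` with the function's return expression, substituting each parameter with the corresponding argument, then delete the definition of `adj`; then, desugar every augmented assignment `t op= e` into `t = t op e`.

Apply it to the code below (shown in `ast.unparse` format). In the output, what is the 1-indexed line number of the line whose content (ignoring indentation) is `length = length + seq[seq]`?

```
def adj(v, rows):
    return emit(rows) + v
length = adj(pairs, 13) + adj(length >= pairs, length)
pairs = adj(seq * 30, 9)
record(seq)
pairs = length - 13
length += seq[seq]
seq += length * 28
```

5

Transformed code:
length = emit(13) + pairs + (emit(length) + (length >= pairs))
pairs = emit(9) + seq * 30
record(seq)
pairs = length - 13
length = length + seq[seq]
seq = seq + length * 28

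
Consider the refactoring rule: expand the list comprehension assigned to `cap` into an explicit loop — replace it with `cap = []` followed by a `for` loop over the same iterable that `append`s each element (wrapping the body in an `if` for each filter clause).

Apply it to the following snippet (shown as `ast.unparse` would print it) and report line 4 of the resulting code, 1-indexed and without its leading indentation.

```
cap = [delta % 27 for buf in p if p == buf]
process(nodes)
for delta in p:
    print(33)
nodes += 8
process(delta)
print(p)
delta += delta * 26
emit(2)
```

Transformed code:
cap = []
for buf in p:
    if p == buf:
        cap.append(delta % 27)
process(nodes)
for delta in p:
    print(33)
nodes += 8
process(delta)
print(p)
delta += delta * 26
emit(2)

cap.append(delta % 27)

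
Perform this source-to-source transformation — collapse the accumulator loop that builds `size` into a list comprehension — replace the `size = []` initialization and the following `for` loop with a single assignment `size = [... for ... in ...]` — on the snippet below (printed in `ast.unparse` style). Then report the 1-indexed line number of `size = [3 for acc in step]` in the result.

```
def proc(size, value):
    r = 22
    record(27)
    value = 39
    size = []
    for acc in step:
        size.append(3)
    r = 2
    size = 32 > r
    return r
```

Transformed code:
def proc(size, value):
    r = 22
    record(27)
    value = 39
    size = [3 for acc in step]
    r = 2
    size = 32 > r
    return r

5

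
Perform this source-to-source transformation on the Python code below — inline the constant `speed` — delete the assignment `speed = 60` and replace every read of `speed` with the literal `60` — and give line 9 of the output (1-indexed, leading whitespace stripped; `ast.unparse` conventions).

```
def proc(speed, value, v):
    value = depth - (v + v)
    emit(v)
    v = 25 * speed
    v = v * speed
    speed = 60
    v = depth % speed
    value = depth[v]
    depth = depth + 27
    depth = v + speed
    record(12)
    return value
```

Transformed code:
def proc(speed, value, v):
    value = depth - (v + v)
    emit(v)
    v = 25 * 60
    v = v * 60
    v = depth % 60
    value = depth[v]
    depth = depth + 27
    depth = v + 60
    record(12)
    return value

depth = v + 60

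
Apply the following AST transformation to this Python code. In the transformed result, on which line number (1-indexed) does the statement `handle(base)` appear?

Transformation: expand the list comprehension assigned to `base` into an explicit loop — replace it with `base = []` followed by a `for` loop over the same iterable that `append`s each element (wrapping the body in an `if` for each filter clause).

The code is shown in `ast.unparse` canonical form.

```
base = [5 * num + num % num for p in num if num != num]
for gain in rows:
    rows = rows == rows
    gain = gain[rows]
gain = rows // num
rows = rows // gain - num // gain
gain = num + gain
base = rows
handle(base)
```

12

Transformed code:
base = []
for p in num:
    if num != num:
        base.append(5 * num + num % num)
for gain in rows:
    rows = rows == rows
    gain = gain[rows]
gain = rows // num
rows = rows // gain - num // gain
gain = num + gain
base = rows
handle(base)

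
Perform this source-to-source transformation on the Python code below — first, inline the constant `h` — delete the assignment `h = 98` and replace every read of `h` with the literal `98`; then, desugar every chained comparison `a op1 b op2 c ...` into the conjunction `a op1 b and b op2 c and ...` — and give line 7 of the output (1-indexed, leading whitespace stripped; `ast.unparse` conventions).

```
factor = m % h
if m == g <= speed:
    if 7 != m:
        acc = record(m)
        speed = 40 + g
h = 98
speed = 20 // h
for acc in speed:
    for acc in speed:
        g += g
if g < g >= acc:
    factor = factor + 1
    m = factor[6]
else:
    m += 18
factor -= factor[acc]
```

for acc in speed:

Transformed code:
factor = m % 98
if m == g and g <= speed:
    if 7 != m:
        acc = record(m)
        speed = 40 + g
speed = 20 // 98
for acc in speed:
    for acc in speed:
        g += g
if g < g and g >= acc:
    factor = factor + 1
    m = factor[6]
else:
    m += 18
factor -= factor[acc]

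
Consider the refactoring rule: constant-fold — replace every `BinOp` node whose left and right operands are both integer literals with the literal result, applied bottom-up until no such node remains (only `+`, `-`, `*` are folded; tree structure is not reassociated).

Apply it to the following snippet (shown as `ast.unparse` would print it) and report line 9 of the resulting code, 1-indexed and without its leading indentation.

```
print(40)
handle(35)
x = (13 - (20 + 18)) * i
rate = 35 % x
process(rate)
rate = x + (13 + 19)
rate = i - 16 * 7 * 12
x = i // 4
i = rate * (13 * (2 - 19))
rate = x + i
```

i = rate * -221

Transformed code:
print(40)
handle(35)
x = -25 * i
rate = 35 % x
process(rate)
rate = x + 32
rate = i - 1344
x = i // 4
i = rate * -221
rate = x + i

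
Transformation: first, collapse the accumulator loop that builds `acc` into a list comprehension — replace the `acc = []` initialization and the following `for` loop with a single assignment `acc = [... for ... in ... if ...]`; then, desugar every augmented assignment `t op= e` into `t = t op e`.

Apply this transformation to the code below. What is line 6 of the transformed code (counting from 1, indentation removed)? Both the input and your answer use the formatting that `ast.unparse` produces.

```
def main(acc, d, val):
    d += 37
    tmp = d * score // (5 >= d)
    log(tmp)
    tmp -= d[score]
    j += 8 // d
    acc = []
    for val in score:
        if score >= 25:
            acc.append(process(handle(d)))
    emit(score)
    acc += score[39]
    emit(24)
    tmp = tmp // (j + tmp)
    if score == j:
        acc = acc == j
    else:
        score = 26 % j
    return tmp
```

Transformed code:
def main(acc, d, val):
    d = d + 37
    tmp = d * score // (5 >= d)
    log(tmp)
    tmp = tmp - d[score]
    j = j + 8 // d
    acc = [process(handle(d)) for val in score if score >= 25]
    emit(score)
    acc = acc + score[39]
    emit(24)
    tmp = tmp // (j + tmp)
    if score == j:
        acc = acc == j
    else:
        score = 26 % j
    return tmp

j = j + 8 // d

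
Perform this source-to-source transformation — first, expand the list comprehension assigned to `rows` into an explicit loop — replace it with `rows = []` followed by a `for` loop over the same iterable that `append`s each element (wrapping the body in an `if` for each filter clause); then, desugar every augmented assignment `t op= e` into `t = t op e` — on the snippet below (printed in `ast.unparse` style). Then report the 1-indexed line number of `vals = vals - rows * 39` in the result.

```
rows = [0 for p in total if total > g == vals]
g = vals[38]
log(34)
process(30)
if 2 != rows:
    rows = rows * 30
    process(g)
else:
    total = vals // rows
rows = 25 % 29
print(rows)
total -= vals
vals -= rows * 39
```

16

Transformed code:
rows = []
for p in total:
    if total > g == vals:
        rows.append(0)
g = vals[38]
log(34)
process(30)
if 2 != rows:
    rows = rows * 30
    process(g)
else:
    total = vals // rows
rows = 25 % 29
print(rows)
total = total - vals
vals = vals - rows * 39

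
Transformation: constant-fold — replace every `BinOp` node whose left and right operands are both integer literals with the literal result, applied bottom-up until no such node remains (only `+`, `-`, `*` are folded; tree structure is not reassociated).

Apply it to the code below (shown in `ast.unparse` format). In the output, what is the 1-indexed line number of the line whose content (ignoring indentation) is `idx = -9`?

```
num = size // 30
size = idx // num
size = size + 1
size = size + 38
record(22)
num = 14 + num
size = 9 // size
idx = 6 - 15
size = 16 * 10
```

Transformed code:
num = size // 30
size = idx // num
size = size + 1
size = size + 38
record(22)
num = 14 + num
size = 9 // size
idx = -9
size = 160

8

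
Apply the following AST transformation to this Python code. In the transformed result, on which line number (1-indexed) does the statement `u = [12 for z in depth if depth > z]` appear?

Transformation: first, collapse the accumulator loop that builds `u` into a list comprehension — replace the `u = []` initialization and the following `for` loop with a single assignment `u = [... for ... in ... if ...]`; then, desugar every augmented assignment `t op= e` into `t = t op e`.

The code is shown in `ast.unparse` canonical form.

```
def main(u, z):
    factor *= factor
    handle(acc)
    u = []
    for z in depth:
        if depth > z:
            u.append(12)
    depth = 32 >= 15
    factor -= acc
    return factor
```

4

Transformed code:
def main(u, z):
    factor = factor * factor
    handle(acc)
    u = [12 for z in depth if depth > z]
    depth = 32 >= 15
    factor = factor - acc
    return factor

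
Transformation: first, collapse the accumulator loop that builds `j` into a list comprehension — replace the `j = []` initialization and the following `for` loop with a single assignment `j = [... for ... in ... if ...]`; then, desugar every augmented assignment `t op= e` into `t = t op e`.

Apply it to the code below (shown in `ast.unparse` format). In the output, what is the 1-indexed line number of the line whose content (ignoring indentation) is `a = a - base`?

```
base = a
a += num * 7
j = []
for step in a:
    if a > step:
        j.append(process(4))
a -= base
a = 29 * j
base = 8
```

4

Transformed code:
base = a
a = a + num * 7
j = [process(4) for step in a if a > step]
a = a - base
a = 29 * j
base = 8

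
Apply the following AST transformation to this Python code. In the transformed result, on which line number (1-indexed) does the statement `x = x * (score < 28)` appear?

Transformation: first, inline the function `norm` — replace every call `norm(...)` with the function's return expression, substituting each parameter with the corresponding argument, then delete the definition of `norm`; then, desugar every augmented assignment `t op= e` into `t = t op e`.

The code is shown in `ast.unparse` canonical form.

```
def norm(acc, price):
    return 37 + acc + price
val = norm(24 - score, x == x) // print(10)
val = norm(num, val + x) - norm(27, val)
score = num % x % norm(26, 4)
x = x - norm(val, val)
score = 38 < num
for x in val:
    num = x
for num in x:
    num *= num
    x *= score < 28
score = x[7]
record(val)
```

10

Transformed code:
val = (37 + (24 - score) + (x == x)) // print(10)
val = 37 + num + (val + x) - (37 + 27 + val)
score = num % x % (37 + 26 + 4)
x = x - (37 + val + val)
score = 38 < num
for x in val:
    num = x
for num in x:
    num = num * num
    x = x * (score < 28)
score = x[7]
record(val)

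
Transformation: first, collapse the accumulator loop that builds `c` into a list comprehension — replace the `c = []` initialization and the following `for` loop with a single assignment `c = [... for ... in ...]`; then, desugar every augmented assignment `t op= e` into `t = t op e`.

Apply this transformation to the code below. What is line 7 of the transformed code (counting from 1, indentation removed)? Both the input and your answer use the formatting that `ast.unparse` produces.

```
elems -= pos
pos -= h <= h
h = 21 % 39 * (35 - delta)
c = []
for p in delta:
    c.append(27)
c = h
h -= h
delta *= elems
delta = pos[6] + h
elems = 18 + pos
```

Transformed code:
elems = elems - pos
pos = pos - (h <= h)
h = 21 % 39 * (35 - delta)
c = [27 for p in delta]
c = h
h = h - h
delta = delta * elems
delta = pos[6] + h
elems = 18 + pos

delta = delta * elems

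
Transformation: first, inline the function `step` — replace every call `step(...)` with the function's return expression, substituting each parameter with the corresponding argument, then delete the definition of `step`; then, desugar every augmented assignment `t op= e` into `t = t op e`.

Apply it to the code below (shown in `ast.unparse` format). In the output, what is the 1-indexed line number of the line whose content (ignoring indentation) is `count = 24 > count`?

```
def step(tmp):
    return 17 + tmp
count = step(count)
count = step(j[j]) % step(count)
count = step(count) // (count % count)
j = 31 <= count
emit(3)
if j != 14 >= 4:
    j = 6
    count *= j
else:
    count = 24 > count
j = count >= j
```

Transformed code:
count = 17 + count
count = (17 + j[j]) % (17 + count)
count = (17 + count) // (count % count)
j = 31 <= count
emit(3)
if j != 14 >= 4:
    j = 6
    count = count * j
else:
    count = 24 > count
j = count >= j

10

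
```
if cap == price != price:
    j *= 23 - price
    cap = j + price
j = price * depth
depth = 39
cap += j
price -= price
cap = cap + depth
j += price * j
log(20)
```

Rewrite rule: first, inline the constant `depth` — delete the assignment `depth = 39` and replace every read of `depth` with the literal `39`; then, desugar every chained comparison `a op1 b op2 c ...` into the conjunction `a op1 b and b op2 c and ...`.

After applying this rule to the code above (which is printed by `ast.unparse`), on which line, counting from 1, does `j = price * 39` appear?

4

Transformed code:
if cap == price and price != price:
    j *= 23 - price
    cap = j + price
j = price * 39
cap += j
price -= price
cap = cap + 39
j += price * j
log(20)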